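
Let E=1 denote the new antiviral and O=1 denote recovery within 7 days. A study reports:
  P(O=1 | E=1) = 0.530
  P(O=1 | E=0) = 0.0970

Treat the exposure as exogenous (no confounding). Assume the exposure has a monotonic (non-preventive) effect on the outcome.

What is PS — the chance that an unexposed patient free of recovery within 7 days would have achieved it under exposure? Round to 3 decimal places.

Let p₁ = 0.53, p₀ = 0.097.
Under exogeneity and monotonicity, PS = (p₁ − p₀) / (1 − p₀).
PS = (0.53 − 0.097) / (1 − 0.097) = 0.433 / 0.903 ≈ 0.4795

PS ≈ 0.480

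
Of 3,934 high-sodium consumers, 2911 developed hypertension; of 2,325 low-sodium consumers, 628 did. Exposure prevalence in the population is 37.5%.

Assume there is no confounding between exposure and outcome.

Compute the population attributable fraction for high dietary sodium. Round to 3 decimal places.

p₁ = P(outcome | exposed) = 2911/3934 = 0.73996
p₀ = P(outcome | unexposed) = 628/2325 = 0.27011
Overall risk P(Y=1) = π·p₁ + (1−π)·p₀ = 0.375×0.73996 + 0.625×0.27011 = 0.4463.
Under exogeneity, PAF = [P(Y=1) − p₀] / P(Y=1).
PAF = (0.4463 − 0.27011) / 0.4463 ≈ 0.3948

PAF ≈ 0.395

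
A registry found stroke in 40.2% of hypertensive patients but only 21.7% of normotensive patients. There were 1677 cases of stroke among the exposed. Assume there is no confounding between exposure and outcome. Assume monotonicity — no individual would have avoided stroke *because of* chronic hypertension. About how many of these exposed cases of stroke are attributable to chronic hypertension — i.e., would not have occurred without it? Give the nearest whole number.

about 772 cases

p₁ = 0.402, p₀ = 0.217.
PN = (p₁ − p₀)/p₁ = (0.402 − 0.217) / 0.402 ≈ 0.46020.
Attributable cases ≈ PN × (exposed cases) = 0.46020 × 1677 ≈ 771.75.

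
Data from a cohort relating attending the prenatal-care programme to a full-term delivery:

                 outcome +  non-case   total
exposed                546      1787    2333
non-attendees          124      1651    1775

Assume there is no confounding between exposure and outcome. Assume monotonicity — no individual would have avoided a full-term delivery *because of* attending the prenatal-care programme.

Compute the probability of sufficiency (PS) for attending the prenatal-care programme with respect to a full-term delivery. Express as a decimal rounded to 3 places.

PS ≈ 0.177

p₁ = P(outcome | exposed) = 546/2333 = 0.23403
p₀ = P(outcome | unexposed) = 124/1775 = 0.069859
Under exogeneity and monotonicity, PS = (p₁ − p₀)/(1 − p₀).
PS = (0.23403 − 0.069859) / 0.93014 ≈ 0.1765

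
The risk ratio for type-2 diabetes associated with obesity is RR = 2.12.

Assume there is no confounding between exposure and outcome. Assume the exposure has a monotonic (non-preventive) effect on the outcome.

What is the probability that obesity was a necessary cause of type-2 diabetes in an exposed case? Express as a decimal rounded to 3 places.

PN ≈ 0.528

Under exogeneity and monotonicity, PN = (RR − 1) / RR = 1 − 1/RR.
PN = (2.12 − 1) / 2.12 = 1.12 / 2.12 ≈ 0.5283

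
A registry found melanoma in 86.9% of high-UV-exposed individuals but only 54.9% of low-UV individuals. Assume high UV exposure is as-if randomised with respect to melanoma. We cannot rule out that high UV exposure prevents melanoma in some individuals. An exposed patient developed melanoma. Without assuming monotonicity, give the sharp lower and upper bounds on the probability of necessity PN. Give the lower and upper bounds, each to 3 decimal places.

0.368 ≤ PN ≤ 0.519

p₁ = 0.869, p₀ = 0.549.
Under exogeneity alone the bounds on PN are max{0,(p₁−p₀)/p₁} ≤ PN ≤ min{1,(1−p₀)/p₁}.
  lower = (p₁ − p₀)/p₁ = 0.32 / 0.869 ≈ 0.3682
  upper = min{1, (1 − p₀)/p₁} = 0.451 / 0.869 ≈ 0.5190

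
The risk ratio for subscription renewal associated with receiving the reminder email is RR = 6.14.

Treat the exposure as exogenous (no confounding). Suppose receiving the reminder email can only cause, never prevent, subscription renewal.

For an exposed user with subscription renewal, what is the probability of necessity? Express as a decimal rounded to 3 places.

Under exogeneity and monotonicity, PN = (RR − 1) / RR = 1 − 1/RR.
PN = (6.14 − 1) / 6.14 = 5.14 / 6.14 ≈ 0.8371

PN ≈ 0.837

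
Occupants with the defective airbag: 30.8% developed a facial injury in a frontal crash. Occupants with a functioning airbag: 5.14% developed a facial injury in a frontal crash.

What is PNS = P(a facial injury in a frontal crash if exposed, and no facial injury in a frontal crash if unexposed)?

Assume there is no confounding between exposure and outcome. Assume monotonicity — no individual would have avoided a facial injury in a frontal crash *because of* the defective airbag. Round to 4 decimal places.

p₁ = 0.308, p₀ = 0.0514.
Under exogeneity and monotonicity, PNS = p₁ − p₀.
PNS = 0.308 − 0.0514 = 0.2566

PNS ≈ 0.2566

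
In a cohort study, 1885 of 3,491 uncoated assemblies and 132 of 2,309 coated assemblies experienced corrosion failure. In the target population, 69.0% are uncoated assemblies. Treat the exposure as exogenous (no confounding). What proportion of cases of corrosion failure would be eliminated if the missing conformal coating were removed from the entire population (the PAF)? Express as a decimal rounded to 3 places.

p₁ = P(outcome | exposed) = 1885/3491 = 0.53996
p₀ = P(outcome | unexposed) = 132/2309 = 0.057168
Overall risk P(Y=1) = π·p₁ + (1−π)·p₀ = 0.69×0.53996 + 0.31×0.057168 = 0.39029.
Under exogeneity, PAF = [P(Y=1) − p₀] / P(Y=1).
PAF = (0.39029 − 0.057168) / 0.39029 ≈ 0.8535

PAF ≈ 0.854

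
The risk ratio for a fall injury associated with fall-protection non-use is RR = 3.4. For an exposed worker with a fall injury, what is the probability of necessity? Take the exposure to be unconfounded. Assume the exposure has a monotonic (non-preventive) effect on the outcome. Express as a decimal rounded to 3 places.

PN ≈ 0.706

Under exogeneity and monotonicity, PN = (RR − 1) / RR = 1 − 1/RR.
PN = (3.4 − 1) / 3.4 = 2.4 / 3.4 ≈ 0.7059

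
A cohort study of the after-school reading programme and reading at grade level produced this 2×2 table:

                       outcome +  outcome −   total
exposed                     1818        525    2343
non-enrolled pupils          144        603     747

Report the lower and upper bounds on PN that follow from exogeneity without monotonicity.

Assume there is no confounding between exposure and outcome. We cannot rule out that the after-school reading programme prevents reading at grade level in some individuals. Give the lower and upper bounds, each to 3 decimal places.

p₁ = P(outcome | exposed) = 1818/2343 = 0.77593
p₀ = P(outcome | unexposed) = 144/747 = 0.19277
Under exogeneity alone the bounds on PN are max{0,(p₁−p₀)/p₁} ≤ PN ≤ min{1,(1−p₀)/p₁}.
  lower = (p₁ − p₀)/p₁ = 0.58316 / 0.77593 ≈ 0.7516
  upper = min{1, (1 − p₀)/p₁} = 0.80723 / 0.77593 ≈ 1.0403 → capped at 1

0.752 ≤ PN ≤ 1.000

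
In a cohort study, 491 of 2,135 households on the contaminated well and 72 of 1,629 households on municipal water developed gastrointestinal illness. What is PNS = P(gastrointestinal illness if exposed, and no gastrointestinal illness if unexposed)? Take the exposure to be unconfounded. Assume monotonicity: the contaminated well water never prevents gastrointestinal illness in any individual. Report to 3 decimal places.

p₁ = P(outcome | exposed) = 491/2135 = 0.22998
p₀ = P(outcome | unexposed) = 72/1629 = 0.044199
Under exogeneity and monotonicity, PNS = p₁ − p₀.
PNS = 0.22998 − 0.044199 = 0.18578

PNS ≈ 0.186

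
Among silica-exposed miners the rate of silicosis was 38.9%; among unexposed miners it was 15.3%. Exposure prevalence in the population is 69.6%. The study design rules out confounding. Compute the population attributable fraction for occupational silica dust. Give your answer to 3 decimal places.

p₁ = 0.389, p₀ = 0.153.
Overall risk P(Y=1) = π·p₁ + (1−π)·p₀ = 0.696×0.389 + 0.304×0.153 = 0.31726.
Under exogeneity, PAF = [P(Y=1) − p₀] / P(Y=1).
PAF = (0.31726 − 0.153) / 0.31726 ≈ 0.5177

PAF ≈ 0.518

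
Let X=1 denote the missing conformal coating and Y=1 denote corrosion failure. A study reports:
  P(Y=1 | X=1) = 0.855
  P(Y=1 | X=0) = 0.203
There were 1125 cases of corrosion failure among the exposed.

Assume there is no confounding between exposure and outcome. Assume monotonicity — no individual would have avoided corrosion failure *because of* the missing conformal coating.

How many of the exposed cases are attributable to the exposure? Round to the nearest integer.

Let p₁ = 0.855, p₀ = 0.203.
PN = (p₁ − p₀)/p₁ = (0.855 − 0.203) / 0.855 ≈ 0.76257.
Attributable cases ≈ PN × (exposed cases) = 0.76257 × 1125 ≈ 857.89.

about 858 cases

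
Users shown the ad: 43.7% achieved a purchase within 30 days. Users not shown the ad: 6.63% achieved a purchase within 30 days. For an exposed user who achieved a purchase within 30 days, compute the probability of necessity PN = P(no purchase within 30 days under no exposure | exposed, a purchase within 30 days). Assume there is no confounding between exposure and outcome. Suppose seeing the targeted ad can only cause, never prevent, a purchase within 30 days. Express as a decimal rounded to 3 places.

p₁ = 0.437, p₀ = 0.0663.
Under exogeneity and monotonicity, PN = (p₁ − p₀) / p₁.
PN = (0.437 − 0.0663) / 0.437 = 0.3707 / 0.437 ≈ 0.8483

PN ≈ 0.848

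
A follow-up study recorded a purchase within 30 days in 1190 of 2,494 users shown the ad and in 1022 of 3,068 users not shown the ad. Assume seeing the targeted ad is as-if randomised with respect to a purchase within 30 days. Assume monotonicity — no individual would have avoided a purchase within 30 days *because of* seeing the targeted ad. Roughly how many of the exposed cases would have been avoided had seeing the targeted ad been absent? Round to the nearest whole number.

p₁ = P(outcome | exposed) = 1190/2494 = 0.47715
p₀ = P(outcome | unexposed) = 1022/3068 = 0.33312
PN = (p₁ − p₀)/p₁ = (0.47715 − 0.33312) / 0.47715 ≈ 0.30186.
Attributable cases ≈ PN × (exposed cases) = 0.30186 × 1190 ≈ 359.21.

about 359 cases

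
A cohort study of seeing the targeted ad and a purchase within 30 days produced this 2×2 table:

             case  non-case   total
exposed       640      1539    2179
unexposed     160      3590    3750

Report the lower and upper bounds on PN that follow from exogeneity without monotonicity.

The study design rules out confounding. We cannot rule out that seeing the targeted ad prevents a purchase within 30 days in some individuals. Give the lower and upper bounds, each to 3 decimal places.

0.855 ≤ PN ≤ 1.000

p₁ = P(outcome | exposed) = 640/2179 = 0.29371
p₀ = P(outcome | unexposed) = 160/3750 = 0.042667
Under exogeneity alone the bounds on PN are max{0,(p₁−p₀)/p₁} ≤ PN ≤ min{1,(1−p₀)/p₁}.
  lower = (p₁ − p₀)/p₁ = 0.25105 / 0.29371 ≈ 0.8547
  upper = min{1, (1 − p₀)/p₁} = 0.95733 / 0.29371 ≈ 3.2594 → capped at 1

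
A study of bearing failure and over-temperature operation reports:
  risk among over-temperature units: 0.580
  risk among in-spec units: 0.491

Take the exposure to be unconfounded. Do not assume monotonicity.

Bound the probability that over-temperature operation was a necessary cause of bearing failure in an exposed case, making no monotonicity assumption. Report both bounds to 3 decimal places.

Let p₁ = 0.58, p₀ = 0.491.
Under exogeneity alone the bounds on PN are max{0,(p₁−p₀)/p₁} ≤ PN ≤ min{1,(1−p₀)/p₁}.
  lower = (p₁ − p₀)/p₁ = 0.089 / 0.58 ≈ 0.1534
  upper = min{1, (1 − p₀)/p₁} = 0.509 / 0.58 ≈ 0.8776

0.153 ≤ PN ≤ 0.878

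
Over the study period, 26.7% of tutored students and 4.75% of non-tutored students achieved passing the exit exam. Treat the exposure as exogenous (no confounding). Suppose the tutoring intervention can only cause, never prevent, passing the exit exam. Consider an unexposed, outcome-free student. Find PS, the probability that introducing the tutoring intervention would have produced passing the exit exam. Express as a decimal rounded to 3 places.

p₁ = 0.267, p₀ = 0.0475.
Under exogeneity and monotonicity, PS = (p₁ − p₀) / (1 − p₀).
PS = (0.267 − 0.0475) / (1 − 0.0475) = 0.2195 / 0.9525 ≈ 0.2304

PS ≈ 0.230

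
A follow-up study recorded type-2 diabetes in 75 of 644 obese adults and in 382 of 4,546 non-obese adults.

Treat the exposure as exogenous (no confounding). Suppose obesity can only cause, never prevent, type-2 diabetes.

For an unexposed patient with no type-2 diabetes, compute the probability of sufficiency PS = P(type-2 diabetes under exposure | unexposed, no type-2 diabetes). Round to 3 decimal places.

PS ≈ 0.035

p₁ = P(outcome | exposed) = 75/644 = 0.11646
p₀ = P(outcome | unexposed) = 382/4546 = 0.08403
Under exogeneity and monotonicity, PS = (p₁ − p₀) / (1 − p₀).
PS = (0.11646 − 0.08403) / (1 − 0.08403) = 0.03243 / 0.91597 ≈ 0.0354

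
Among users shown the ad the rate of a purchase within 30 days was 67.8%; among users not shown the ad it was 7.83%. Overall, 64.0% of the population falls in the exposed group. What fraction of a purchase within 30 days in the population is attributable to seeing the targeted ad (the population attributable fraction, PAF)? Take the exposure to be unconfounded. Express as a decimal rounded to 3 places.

PAF ≈ 0.831

p₁ = 0.678, p₀ = 0.0783.
Overall risk P(Y=1) = π·p₁ + (1−π)·p₀ = 0.64×0.678 + 0.36×0.0783 = 0.46211.
Under exogeneity, PAF = [P(Y=1) − p₀] / P(Y=1).
PAF = (0.46211 − 0.0783) / 0.46211 ≈ 0.8306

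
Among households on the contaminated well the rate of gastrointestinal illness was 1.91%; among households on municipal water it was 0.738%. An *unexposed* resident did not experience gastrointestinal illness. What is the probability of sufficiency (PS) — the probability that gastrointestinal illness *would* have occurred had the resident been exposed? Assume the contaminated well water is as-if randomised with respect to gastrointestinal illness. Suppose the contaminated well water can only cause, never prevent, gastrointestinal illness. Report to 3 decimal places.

PS ≈ 0.012

p₁ = 0.0191, p₀ = 0.00738.
Under exogeneity and monotonicity, PS = (p₁ − p₀) / (1 − p₀).
PS = (0.0191 − 0.00738) / (1 − 0.00738) = 0.01172 / 0.99262 ≈ 0.0118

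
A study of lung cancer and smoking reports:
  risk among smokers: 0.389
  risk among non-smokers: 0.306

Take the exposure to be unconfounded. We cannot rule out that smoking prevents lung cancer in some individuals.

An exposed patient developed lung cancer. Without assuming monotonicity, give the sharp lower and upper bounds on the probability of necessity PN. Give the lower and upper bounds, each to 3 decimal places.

0.213 ≤ PN ≤ 1.000

Let p₁ = 0.389, p₀ = 0.306.
Under exogeneity alone the bounds on PN are max{0,(p₁−p₀)/p₁} ≤ PN ≤ min{1,(1−p₀)/p₁}.
  lower = (p₁ − p₀)/p₁ = 0.083 / 0.389 ≈ 0.2134
  upper = min{1, (1 − p₀)/p₁} = 0.694 / 0.389 ≈ 1.7841 → capped at 1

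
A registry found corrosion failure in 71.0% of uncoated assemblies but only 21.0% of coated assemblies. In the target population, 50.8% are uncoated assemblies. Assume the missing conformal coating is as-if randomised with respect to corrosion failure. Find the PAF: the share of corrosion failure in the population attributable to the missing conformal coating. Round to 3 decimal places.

PAF ≈ 0.547

p₁ = 0.71, p₀ = 0.21.
Overall risk P(Y=1) = π·p₁ + (1−π)·p₀ = 0.508×0.71 + 0.492×0.21 = 0.464.
Under exogeneity, PAF = [P(Y=1) − p₀] / P(Y=1).
PAF = (0.464 − 0.21) / 0.464 ≈ 0.5474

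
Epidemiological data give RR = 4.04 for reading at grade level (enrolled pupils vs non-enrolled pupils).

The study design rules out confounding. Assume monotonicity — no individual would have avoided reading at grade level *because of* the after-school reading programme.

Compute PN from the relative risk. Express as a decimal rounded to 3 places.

PN ≈ 0.752

Under exogeneity and monotonicity, PN = (RR − 1) / RR = 1 − 1/RR.
PN = (4.04 − 1) / 4.04 = 3.04 / 4.04 ≈ 0.7525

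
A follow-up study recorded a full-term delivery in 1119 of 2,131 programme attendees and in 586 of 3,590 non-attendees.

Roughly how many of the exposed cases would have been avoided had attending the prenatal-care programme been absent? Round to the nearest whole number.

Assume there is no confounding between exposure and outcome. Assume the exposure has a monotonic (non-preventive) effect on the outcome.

p₁ = P(outcome | exposed) = 1119/2131 = 0.52511
p₀ = P(outcome | unexposed) = 586/3590 = 0.16323
PN = (p₁ − p₀)/p₁ = (0.52511 − 0.16323) / 0.52511 ≈ 0.68915.
Attributable cases ≈ PN × (exposed cases) = 0.68915 × 1119 ≈ 771.15.

about 771 cases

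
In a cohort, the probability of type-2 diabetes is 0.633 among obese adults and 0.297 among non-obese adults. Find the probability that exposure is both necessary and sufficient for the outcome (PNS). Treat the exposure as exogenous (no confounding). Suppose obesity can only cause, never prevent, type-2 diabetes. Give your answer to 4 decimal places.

PNS ≈ 0.3360

Let p₁ = 0.633, p₀ = 0.297.
Under exogeneity and monotonicity, PNS = p₁ − p₀.
PNS = 0.633 − 0.297 = 0.336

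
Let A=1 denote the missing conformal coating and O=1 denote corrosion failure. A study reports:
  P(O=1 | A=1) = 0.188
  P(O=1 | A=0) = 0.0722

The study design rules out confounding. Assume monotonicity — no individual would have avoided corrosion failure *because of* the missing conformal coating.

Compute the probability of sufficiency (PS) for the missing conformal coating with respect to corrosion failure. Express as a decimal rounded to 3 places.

PS ≈ 0.125

Let p₁ = 0.188, p₀ = 0.0722.
Under exogeneity and monotonicity, PS = (p₁ − p₀) / (1 − p₀).
PS = (0.188 − 0.0722) / (1 − 0.0722) = 0.1158 / 0.9278 ≈ 0.1248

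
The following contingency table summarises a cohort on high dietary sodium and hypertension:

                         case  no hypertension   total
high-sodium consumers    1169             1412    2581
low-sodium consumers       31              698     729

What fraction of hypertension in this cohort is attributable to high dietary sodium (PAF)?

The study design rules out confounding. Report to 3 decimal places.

PAF ≈ 0.883

p₁ = P(outcome | exposed) = 1169/2581 = 0.45293
p₀ = P(outcome | unexposed) = 31/729 = 0.042524
Exposure prevalence π = 2581/3310 = 0.77976; overall risk P(Y=1) = 0.36254.
Under exogeneity, PAF = [P(Y=1) − p₀]/P(Y=1).
PAF = (0.36254 − 0.042524) / 0.36254 ≈ 0.8827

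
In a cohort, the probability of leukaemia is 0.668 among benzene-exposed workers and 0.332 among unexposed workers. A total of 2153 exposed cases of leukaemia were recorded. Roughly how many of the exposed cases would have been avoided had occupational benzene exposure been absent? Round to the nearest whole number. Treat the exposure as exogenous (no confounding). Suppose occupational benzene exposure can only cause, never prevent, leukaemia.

about 1083 cases

Let p₁ = 0.668, p₀ = 0.332.
PN = (p₁ − p₀)/p₁ = (0.668 − 0.332) / 0.668 ≈ 0.50299.
Attributable cases ≈ PN × (exposed cases) = 0.50299 × 2153 ≈ 1082.95.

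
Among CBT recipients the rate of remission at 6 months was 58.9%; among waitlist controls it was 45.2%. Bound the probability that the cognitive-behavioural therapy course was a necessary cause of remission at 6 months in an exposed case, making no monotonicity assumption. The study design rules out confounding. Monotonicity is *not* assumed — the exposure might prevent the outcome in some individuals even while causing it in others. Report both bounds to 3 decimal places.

0.233 ≤ PN ≤ 0.930

p₁ = 0.589, p₀ = 0.452.
Under exogeneity alone the bounds on PN are max{0,(p₁−p₀)/p₁} ≤ PN ≤ min{1,(1−p₀)/p₁}.
  lower = (p₁ − p₀)/p₁ = 0.137 / 0.589 ≈ 0.2326
  upper = min{1, (1 − p₀)/p₁} = 0.548 / 0.589 ≈ 0.9304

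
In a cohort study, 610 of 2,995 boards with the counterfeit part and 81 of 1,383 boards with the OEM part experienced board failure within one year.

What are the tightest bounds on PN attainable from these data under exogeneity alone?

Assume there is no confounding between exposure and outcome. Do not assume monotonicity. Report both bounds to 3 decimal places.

0.712 ≤ PN ≤ 1.000

p₁ = P(outcome | exposed) = 610/2995 = 0.20367
p₀ = P(outcome | unexposed) = 81/1383 = 0.058568
Under exogeneity alone the bounds on PN are max{0,(p₁−p₀)/p₁} ≤ PN ≤ min{1,(1−p₀)/p₁}.
  lower = (p₁ − p₀)/p₁ = 0.1451 / 0.20367 ≈ 0.7124
  upper = min{1, (1 − p₀)/p₁} = 0.94143 / 0.20367 ≈ 4.6223 → capped at 1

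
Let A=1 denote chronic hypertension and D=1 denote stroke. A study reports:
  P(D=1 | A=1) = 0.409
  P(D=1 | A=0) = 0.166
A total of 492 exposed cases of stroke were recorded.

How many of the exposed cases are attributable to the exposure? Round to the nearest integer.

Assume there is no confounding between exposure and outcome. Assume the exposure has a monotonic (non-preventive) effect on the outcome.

Let p₁ = 0.409, p₀ = 0.166.
PN = (p₁ − p₀)/p₁ = (0.409 − 0.166) / 0.409 ≈ 0.59413.
Attributable cases ≈ PN × (exposed cases) = 0.59413 × 492 ≈ 292.31.

about 292 cases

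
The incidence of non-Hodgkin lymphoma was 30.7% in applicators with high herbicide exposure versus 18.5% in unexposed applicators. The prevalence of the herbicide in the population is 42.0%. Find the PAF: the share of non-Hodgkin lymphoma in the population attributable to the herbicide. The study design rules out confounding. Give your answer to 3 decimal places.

p₁ = 0.307, p₀ = 0.185.
Overall risk P(Y=1) = π·p₁ + (1−π)·p₀ = 0.42×0.307 + 0.58×0.185 = 0.23624.
Under exogeneity, PAF = [P(Y=1) − p₀] / P(Y=1).
PAF = (0.23624 − 0.185) / 0.23624 ≈ 0.2169

PAF ≈ 0.217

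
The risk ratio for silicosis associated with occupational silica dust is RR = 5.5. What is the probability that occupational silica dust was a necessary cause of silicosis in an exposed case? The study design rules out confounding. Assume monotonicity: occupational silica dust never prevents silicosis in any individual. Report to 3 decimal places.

PN ≈ 0.818

Under exogeneity and monotonicity, PN = (RR − 1) / RR = 1 − 1/RR.
PN = (5.5 − 1) / 5.5 = 4.5 / 5.5 ≈ 0.8182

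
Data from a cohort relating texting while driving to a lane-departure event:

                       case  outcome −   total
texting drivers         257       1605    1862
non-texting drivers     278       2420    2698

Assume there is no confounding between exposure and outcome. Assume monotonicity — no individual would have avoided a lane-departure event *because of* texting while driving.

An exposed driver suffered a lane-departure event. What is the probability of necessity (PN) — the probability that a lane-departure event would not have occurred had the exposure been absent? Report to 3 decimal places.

p₁ = P(outcome | exposed) = 257/1862 = 0.13802
p₀ = P(outcome | unexposed) = 278/2698 = 0.10304
Under exogeneity and monotonicity, PN = (p₁ − p₀)/p₁.
PN = (0.13802 − 0.10304) / 0.13802 ≈ 0.2535

PN ≈ 0.253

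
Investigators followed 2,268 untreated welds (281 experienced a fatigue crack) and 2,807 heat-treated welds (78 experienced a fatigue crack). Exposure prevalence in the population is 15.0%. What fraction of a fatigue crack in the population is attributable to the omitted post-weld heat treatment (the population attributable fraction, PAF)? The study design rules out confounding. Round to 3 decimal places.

p₁ = P(outcome | exposed) = 281/2268 = 0.1239
p₀ = P(outcome | unexposed) = 78/2807 = 0.027788
Overall risk P(Y=1) = π·p₁ + (1−π)·p₀ = 0.15×0.1239 + 0.85×0.027788 = 0.042204.
Under exogeneity, PAF = [P(Y=1) − p₀] / P(Y=1).
PAF = (0.042204 − 0.027788) / 0.042204 ≈ 0.3416

PAF ≈ 0.342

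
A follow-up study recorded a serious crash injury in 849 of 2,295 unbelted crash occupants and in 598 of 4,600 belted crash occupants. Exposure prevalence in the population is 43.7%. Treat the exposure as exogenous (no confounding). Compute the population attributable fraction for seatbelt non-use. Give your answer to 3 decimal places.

PAF ≈ 0.446

p₁ = P(outcome | exposed) = 849/2295 = 0.36993
p₀ = P(outcome | unexposed) = 598/4600 = 0.13
Overall risk P(Y=1) = π·p₁ + (1−π)·p₀ = 0.437×0.36993 + 0.563×0.13 = 0.23485.
Under exogeneity, PAF = [P(Y=1) − p₀] / P(Y=1).
PAF = (0.23485 − 0.13) / 0.23485 ≈ 0.4465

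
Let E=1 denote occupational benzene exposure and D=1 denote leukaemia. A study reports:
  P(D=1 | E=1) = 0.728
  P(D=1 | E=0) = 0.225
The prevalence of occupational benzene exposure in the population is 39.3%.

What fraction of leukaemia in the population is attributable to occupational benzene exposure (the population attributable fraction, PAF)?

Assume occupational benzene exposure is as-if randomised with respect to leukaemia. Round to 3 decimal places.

PAF ≈ 0.468

Let p₁ = 0.728, p₀ = 0.225.
Overall risk P(Y=1) = π·p₁ + (1−π)·p₀ = 0.393×0.728 + 0.607×0.225 = 0.42268.
Under exogeneity, PAF = [P(Y=1) − p₀] / P(Y=1).
PAF = (0.42268 − 0.225) / 0.42268 ≈ 0.4677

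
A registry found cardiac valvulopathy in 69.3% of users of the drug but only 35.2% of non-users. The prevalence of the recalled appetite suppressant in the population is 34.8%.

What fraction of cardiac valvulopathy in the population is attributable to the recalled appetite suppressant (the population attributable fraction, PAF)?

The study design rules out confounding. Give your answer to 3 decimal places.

p₁ = 0.693, p₀ = 0.352.
Overall risk P(Y=1) = π·p₁ + (1−π)·p₀ = 0.348×0.693 + 0.652×0.352 = 0.47067.
Under exogeneity, PAF = [P(Y=1) − p₀] / P(Y=1).
PAF = (0.47067 − 0.352) / 0.47067 ≈ 0.2521

PAF ≈ 0.252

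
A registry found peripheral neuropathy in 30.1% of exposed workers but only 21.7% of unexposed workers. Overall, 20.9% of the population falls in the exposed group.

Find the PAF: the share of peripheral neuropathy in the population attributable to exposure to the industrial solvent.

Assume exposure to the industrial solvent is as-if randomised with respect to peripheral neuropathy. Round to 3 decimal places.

PAF ≈ 0.075

p₁ = 0.301, p₀ = 0.217.
Overall risk P(Y=1) = π·p₁ + (1−π)·p₀ = 0.209×0.301 + 0.791×0.217 = 0.23456.
Under exogeneity, PAF = [P(Y=1) − p₀] / P(Y=1).
PAF = (0.23456 − 0.217) / 0.23456 ≈ 0.0748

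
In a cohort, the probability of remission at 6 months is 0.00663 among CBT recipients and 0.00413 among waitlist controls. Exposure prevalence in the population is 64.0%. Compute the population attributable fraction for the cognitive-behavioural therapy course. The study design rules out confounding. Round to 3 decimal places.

PAF ≈ 0.279

Let p₁ = 0.00663, p₀ = 0.00413.
Overall risk P(Y=1) = π·p₁ + (1−π)·p₀ = 0.64×0.00663 + 0.36×0.00413 = 0.00573.
Under exogeneity, PAF = [P(Y=1) − p₀] / P(Y=1).
PAF = (0.00573 − 0.00413) / 0.00573 ≈ 0.2792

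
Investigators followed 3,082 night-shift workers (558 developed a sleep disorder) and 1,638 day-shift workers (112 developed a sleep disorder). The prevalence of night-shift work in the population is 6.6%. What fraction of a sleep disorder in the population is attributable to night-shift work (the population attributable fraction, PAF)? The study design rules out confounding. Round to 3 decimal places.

PAF ≈ 0.098

p₁ = P(outcome | exposed) = 558/3082 = 0.18105
p₀ = P(outcome | unexposed) = 112/1638 = 0.068376
Overall risk P(Y=1) = π·p₁ + (1−π)·p₀ = 0.066×0.18105 + 0.934×0.068376 = 0.075813.
Under exogeneity, PAF = [P(Y=1) − p₀] / P(Y=1).
PAF = (0.075813 − 0.068376) / 0.075813 ≈ 0.0981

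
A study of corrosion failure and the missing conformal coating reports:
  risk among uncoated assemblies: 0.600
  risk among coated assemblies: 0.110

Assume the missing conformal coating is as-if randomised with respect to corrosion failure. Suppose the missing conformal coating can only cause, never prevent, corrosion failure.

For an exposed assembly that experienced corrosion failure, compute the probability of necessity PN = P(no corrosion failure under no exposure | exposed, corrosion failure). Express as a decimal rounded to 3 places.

PN ≈ 0.817

Let p₁ = 0.6, p₀ = 0.11.
Under exogeneity and monotonicity, PN = (p₁ − p₀) / p₁.
PN = (0.6 − 0.11) / 0.6 = 0.49 / 0.6 ≈ 0.8167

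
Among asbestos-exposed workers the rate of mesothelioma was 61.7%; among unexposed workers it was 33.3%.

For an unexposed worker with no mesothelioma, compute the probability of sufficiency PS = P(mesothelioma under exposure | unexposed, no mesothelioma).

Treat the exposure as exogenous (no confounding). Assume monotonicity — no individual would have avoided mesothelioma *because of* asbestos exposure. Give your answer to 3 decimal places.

PS ≈ 0.426

p₁ = 0.617, p₀ = 0.333.
Under exogeneity and monotonicity, PS = (p₁ − p₀) / (1 − p₀).
PS = (0.617 − 0.333) / (1 − 0.333) = 0.284 / 0.667 ≈ 0.4258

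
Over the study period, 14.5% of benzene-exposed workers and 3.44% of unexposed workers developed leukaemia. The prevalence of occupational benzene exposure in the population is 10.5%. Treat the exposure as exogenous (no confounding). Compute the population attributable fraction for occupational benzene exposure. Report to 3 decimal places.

p₁ = 0.145, p₀ = 0.0344.
Overall risk P(Y=1) = π·p₁ + (1−π)·p₀ = 0.105×0.145 + 0.895×0.0344 = 0.046013.
Under exogeneity, PAF = [P(Y=1) − p₀] / P(Y=1).
PAF = (0.046013 − 0.0344) / 0.046013 ≈ 0.2524

PAF ≈ 0.252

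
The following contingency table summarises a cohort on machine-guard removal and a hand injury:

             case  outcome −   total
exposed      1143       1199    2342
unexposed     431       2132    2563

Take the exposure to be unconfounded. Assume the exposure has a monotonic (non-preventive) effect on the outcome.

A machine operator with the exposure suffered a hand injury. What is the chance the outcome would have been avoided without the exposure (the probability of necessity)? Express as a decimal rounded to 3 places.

p₁ = P(outcome | exposed) = 1143/2342 = 0.48804
p₀ = P(outcome | unexposed) = 431/2563 = 0.16816
Under exogeneity and monotonicity, PN = (p₁ − p₀)/p₁.
PN = (0.48804 − 0.16816) / 0.48804 ≈ 0.6554

PN ≈ 0.655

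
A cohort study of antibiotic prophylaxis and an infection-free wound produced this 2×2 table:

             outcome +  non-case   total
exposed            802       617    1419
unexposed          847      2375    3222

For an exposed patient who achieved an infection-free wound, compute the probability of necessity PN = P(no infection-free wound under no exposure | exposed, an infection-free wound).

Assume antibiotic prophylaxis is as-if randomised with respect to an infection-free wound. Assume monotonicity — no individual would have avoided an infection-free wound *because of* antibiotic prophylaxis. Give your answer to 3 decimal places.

p₁ = P(outcome | exposed) = 802/1419 = 0.56519
p₀ = P(outcome | unexposed) = 847/3222 = 0.26288
Under exogeneity and monotonicity, PN = (p₁ − p₀) / p₁.
PN = (0.56519 − 0.26288) / 0.56519 = 0.30231 / 0.56519 ≈ 0.5349

PN ≈ 0.535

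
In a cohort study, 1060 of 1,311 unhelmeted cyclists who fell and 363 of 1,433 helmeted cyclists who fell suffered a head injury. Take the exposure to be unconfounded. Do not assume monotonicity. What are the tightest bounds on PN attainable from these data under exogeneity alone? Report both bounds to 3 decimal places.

p₁ = P(outcome | exposed) = 1060/1311 = 0.80854
p₀ = P(outcome | unexposed) = 363/1433 = 0.25331
Under exogeneity alone the bounds on PN are max{0,(p₁−p₀)/p₁} ≤ PN ≤ min{1,(1−p₀)/p₁}.
  lower = (p₁ − p₀)/p₁ = 0.55523 / 0.80854 ≈ 0.6867
  upper = min{1, (1 − p₀)/p₁} = 0.74669 / 0.80854 ≈ 0.9235

0.687 ≤ PN ≤ 0.923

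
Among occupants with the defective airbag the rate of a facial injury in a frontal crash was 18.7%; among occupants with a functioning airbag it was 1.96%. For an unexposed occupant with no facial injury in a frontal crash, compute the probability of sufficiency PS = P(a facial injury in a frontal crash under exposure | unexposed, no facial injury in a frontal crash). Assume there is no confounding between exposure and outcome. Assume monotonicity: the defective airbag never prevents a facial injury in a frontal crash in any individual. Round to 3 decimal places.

p₁ = 0.187, p₀ = 0.0196.
Under exogeneity and monotonicity, PS = (p₁ − p₀) / (1 − p₀).
PS = (0.187 − 0.0196) / (1 − 0.0196) = 0.1674 / 0.9804 ≈ 0.1707

PS ≈ 0.171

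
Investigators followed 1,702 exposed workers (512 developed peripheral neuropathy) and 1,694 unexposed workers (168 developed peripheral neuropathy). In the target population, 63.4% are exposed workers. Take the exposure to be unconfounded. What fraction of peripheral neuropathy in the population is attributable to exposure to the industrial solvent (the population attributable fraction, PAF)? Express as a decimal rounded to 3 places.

PAF ≈ 0.563

p₁ = P(outcome | exposed) = 512/1702 = 0.30082
p₀ = P(outcome | unexposed) = 168/1694 = 0.099174
Overall risk P(Y=1) = π·p₁ + (1−π)·p₀ = 0.634×0.30082 + 0.366×0.099174 = 0.22702.
Under exogeneity, PAF = [P(Y=1) − p₀] / P(Y=1).
PAF = (0.22702 − 0.099174) / 0.22702 ≈ 0.5631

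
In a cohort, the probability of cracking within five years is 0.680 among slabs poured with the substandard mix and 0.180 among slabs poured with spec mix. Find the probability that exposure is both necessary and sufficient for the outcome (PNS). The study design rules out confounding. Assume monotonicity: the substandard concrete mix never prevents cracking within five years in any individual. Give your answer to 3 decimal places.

PNS ≈ 0.500

Let p₁ = 0.68, p₀ = 0.18.
Under exogeneity and monotonicity, PNS = p₁ − p₀.
PNS = 0.68 − 0.18 = 0.5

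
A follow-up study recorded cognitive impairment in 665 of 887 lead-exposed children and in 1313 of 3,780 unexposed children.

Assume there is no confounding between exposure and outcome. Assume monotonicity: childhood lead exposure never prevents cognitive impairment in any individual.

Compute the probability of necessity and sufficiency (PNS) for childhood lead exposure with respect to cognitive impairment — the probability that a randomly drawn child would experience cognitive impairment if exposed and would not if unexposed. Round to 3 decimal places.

PNS ≈ 0.402

p₁ = P(outcome | exposed) = 665/887 = 0.74972
p₀ = P(outcome | unexposed) = 1313/3780 = 0.34735
Under exogeneity and monotonicity, PNS = p₁ − p₀.
PNS = 0.74972 − 0.34735 = 0.40236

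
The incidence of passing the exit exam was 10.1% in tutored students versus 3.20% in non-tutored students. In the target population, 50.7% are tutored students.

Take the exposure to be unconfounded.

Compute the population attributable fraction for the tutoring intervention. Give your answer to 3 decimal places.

p₁ = 0.101, p₀ = 0.032.
Overall risk P(Y=1) = π·p₁ + (1−π)·p₀ = 0.507×0.101 + 0.493×0.032 = 0.066983.
Under exogeneity, PAF = [P(Y=1) − p₀] / P(Y=1).
PAF = (0.066983 − 0.032) / 0.066983 ≈ 0.5223

PAF ≈ 0.522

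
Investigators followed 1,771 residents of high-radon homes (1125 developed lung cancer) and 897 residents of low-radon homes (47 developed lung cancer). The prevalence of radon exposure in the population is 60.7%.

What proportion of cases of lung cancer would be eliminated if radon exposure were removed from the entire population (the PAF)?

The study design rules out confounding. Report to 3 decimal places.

PAF ≈ 0.871

p₁ = P(outcome | exposed) = 1125/1771 = 0.63523
p₀ = P(outcome | unexposed) = 47/897 = 0.052397
Overall risk P(Y=1) = π·p₁ + (1−π)·p₀ = 0.607×0.63523 + 0.393×0.052397 = 0.40618.
Under exogeneity, PAF = [P(Y=1) − p₀] / P(Y=1).
PAF = (0.40618 − 0.052397) / 0.40618 ≈ 0.8710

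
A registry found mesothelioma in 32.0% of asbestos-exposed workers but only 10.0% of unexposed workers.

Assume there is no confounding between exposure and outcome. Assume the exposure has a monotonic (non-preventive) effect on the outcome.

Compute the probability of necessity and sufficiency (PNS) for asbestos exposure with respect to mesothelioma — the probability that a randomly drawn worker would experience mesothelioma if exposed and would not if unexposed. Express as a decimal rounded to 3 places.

p₁ = 0.32, p₀ = 0.1.
Under exogeneity and monotonicity, PNS = p₁ − p₀.
PNS = 0.32 − 0.1 = 0.22

PNS ≈ 0.220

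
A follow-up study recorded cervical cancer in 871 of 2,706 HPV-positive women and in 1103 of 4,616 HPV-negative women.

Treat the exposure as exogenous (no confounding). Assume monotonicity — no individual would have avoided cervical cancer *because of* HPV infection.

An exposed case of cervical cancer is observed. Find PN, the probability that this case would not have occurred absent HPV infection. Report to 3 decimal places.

p₁ = P(outcome | exposed) = 871/2706 = 0.32188
p₀ = P(outcome | unexposed) = 1103/4616 = 0.23895
Under exogeneity and monotonicity, PN = (p₁ − p₀) / p₁.
PN = (0.32188 − 0.23895) / 0.32188 = 0.082926 / 0.32188 ≈ 0.2576

PN ≈ 0.258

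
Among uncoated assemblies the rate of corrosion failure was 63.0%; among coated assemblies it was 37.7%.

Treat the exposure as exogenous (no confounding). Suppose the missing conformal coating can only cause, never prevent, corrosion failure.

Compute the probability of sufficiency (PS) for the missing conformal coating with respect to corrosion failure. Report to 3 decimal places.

PS ≈ 0.406

p₁ = 0.63, p₀ = 0.377.
Under exogeneity and monotonicity, PS = (p₁ − p₀) / (1 − p₀).
PS = (0.63 − 0.377) / (1 − 0.377) = 0.253 / 0.623 ≈ 0.4061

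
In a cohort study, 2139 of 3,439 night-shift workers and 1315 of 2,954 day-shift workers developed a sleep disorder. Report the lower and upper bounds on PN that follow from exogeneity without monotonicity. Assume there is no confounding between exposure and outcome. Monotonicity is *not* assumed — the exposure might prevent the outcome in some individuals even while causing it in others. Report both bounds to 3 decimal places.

p₁ = P(outcome | exposed) = 2139/3439 = 0.62198
p₀ = P(outcome | unexposed) = 1315/2954 = 0.44516
Under exogeneity alone the bounds on PN are max{0,(p₁−p₀)/p₁} ≤ PN ≤ min{1,(1−p₀)/p₁}.
  lower = (p₁ − p₀)/p₁ = 0.17682 / 0.62198 ≈ 0.2843
  upper = min{1, (1 − p₀)/p₁} = 0.55484 / 0.62198 ≈ 0.8921

0.284 ≤ PN ≤ 0.892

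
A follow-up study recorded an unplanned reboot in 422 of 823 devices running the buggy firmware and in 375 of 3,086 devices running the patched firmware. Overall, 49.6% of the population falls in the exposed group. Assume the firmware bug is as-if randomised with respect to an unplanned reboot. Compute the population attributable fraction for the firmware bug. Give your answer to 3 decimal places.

p₁ = P(outcome | exposed) = 422/823 = 0.51276
p₀ = P(outcome | unexposed) = 375/3086 = 0.12152
Overall risk P(Y=1) = π·p₁ + (1−π)·p₀ = 0.496×0.51276 + 0.504×0.12152 = 0.31557.
Under exogeneity, PAF = [P(Y=1) − p₀] / P(Y=1).
PAF = (0.31557 − 0.12152) / 0.31557 ≈ 0.6149

PAF ≈ 0.615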